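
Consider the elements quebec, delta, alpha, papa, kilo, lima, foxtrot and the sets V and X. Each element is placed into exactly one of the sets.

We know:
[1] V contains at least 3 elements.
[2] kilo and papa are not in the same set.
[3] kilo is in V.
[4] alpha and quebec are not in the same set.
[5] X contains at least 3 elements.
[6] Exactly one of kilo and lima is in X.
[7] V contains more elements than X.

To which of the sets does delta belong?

From (3): kilo ∈ V.
(2): papa ∉ V.
(6) (exactly one): lima ∈ X.
Only one set left: papa ∈ X.
Suppose delta ∉ V: no assignment then satisfies all the clues, so delta ∈ V.

delta: V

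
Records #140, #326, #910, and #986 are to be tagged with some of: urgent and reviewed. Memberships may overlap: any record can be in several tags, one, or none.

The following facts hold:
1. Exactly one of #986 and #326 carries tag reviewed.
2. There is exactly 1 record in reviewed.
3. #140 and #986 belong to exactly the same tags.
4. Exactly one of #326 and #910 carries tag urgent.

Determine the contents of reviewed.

reviewed = {#326}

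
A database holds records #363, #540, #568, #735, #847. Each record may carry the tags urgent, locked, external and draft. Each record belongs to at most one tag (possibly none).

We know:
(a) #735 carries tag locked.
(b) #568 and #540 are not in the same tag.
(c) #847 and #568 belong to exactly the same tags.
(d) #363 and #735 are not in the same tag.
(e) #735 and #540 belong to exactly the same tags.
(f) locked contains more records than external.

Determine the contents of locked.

locked = {#540, #735}

From (a): #735 ∈ locked.
(d): #363 ∉ locked.
(e): #540 matches #735: #540 ∉ urgent.
(e): #540 matches #735: #540 ∈ locked.
(b): #568 ∉ locked.
(c): #847 matches #568: #847 ∉ locked.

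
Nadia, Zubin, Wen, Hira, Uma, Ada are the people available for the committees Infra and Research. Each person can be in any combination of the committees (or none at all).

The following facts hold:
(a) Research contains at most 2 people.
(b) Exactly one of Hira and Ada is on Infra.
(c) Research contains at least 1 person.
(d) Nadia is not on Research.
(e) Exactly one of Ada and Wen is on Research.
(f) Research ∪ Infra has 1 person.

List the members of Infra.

Infra = {Ada}

From (d): Nadia ∉ Research.
Suppose Nadia ∈ Infra: no assignment then satisfies all the clues, so Nadia ∉ Infra.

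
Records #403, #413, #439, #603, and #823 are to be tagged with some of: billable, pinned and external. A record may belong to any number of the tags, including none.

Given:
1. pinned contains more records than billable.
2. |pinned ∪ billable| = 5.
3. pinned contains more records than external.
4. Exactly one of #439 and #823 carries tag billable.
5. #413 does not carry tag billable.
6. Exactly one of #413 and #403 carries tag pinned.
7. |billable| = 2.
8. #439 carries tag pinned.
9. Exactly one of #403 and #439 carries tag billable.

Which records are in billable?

billable = {#403, #823}

From (5): #413 ∉ billable.
From (8): #439 ∈ pinned.
Suppose #403 ∉ billable: no assignment then satisfies all the clues, so #403 ∈ billable.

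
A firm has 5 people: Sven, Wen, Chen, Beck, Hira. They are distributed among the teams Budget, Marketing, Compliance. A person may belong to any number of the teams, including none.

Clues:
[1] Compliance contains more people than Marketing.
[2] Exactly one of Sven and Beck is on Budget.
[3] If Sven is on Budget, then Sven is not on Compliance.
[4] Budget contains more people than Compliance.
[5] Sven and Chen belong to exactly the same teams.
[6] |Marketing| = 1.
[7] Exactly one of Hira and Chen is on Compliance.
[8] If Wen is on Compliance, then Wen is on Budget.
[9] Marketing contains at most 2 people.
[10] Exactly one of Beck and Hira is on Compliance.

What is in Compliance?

Compliance = {Hira, Wen}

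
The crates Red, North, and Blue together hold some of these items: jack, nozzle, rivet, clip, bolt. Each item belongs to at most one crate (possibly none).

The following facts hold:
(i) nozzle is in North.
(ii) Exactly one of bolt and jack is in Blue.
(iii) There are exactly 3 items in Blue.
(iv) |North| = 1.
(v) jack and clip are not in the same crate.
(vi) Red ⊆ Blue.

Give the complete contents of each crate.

Red = {}; North = {nozzle}; Blue = {bolt, clip, rivet}

From (i): nozzle ∈ North.
(iv): North already has 1, so the rest are out.
Suppose jack ∈ Red: no assignment then satisfies all the clues, so jack ∉ Red.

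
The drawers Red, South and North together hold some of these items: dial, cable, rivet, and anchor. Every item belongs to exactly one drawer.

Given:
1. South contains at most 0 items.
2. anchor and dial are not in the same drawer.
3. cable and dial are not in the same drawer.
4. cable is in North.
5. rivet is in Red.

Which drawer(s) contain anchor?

anchor: North

From (4): cable ∈ North.
From (5): rivet ∈ Red.
(1): South already has 0, so the rest are out.
(3): dial ∉ North.
Only one drawer left: dial ∈ Red.
(2): anchor ∉ Red.
Only one drawer left: anchor ∈ North.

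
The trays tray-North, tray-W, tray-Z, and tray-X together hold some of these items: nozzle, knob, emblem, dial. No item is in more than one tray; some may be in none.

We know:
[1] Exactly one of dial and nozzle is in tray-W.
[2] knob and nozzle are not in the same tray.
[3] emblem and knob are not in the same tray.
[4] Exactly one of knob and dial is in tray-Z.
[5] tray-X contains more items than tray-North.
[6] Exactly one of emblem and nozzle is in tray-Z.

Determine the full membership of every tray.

tray-North = {}; tray-W = {nozzle}; tray-Z = {dial, emblem}; tray-X = {knob}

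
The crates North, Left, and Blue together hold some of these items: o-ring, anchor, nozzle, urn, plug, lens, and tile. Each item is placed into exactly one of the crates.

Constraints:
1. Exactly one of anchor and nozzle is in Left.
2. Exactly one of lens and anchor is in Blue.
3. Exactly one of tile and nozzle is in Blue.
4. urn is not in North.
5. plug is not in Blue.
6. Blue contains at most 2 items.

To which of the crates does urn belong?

From (4): urn ∉ North.
From (5): plug ∉ Blue.
Suppose urn ∉ Left: no assignment then satisfies all the clues, so urn ∈ Left.

urn: Left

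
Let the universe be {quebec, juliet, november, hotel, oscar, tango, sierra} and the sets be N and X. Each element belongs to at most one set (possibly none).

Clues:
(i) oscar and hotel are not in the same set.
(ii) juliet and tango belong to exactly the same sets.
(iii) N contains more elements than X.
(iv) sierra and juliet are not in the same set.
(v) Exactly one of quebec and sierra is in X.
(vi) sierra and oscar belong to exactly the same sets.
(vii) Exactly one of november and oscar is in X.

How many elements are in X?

2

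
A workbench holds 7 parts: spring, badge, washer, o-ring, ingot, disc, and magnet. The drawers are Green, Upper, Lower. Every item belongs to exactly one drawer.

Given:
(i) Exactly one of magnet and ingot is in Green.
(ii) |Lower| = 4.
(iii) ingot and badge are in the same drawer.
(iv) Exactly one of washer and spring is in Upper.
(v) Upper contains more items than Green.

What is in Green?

Green = {magnet}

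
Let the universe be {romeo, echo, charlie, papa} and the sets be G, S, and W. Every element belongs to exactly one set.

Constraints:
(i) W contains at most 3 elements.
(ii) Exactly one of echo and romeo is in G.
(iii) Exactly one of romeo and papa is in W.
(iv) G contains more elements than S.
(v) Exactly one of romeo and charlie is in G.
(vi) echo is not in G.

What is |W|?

From (vi): echo ∉ G.
(ii) (exactly one): romeo ∈ G.
(iii) (exactly one): papa ∈ W.
(v) (exactly one): charlie ∉ G.
Suppose echo ∈ S: no assignment then satisfies all the clues, so echo ∉ S.

3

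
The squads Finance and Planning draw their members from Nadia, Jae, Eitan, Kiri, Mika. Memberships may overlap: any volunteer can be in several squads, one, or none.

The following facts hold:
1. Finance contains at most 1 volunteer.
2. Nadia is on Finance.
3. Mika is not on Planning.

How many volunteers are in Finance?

From (2): Nadia ∈ Finance.
From (3): Mika ∉ Planning.
(1): Finance already has 1, so the rest are out.

1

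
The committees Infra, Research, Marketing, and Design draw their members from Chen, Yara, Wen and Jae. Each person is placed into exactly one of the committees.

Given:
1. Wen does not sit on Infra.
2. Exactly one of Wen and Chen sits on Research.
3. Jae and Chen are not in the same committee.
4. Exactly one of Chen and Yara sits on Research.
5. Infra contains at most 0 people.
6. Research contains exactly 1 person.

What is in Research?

Research = {Chen}

From (1): Wen ∉ Infra.
(5): Infra already has 0, so the rest are out.
Suppose Chen ∉ Research: no assignment then satisfies all the clues, so Chen ∈ Research.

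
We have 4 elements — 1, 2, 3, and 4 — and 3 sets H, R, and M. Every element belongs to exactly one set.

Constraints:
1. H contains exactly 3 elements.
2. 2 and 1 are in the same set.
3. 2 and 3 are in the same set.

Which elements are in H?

H = {1, 2, 3}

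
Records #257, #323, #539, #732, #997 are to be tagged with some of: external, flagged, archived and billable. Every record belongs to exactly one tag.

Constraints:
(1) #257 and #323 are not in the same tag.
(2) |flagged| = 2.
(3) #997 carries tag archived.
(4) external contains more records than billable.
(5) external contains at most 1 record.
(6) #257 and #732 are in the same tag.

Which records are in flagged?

flagged = {#257, #732}

From (3): #997 ∈ archived.
Suppose #257 ∉ flagged: no assignment then satisfies all the clues, so #257 ∈ flagged.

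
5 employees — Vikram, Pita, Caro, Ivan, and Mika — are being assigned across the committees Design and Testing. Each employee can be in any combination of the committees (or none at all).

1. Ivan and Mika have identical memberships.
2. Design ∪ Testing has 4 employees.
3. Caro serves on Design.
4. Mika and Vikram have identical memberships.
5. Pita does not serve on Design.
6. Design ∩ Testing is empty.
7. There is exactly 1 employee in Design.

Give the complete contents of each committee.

Design = {Caro}; Testing = {Ivan, Mika, Vikram}

From (3): Caro ∈ Design.
From (5): Pita ∉ Design.
(6) (disjoint): Caro ∉ Testing.
(7): Design already has 1, so the rest are out.
Suppose Vikram ∉ Testing: no assignment then satisfies all the clues, so Vikram ∈ Testing.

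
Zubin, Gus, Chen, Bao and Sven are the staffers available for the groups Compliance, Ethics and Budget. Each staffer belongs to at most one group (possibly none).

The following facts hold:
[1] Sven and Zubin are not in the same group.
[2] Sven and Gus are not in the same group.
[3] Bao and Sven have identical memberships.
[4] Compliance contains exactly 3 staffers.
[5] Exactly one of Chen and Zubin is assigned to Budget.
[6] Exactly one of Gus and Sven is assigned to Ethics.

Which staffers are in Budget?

Budget = {Zubin}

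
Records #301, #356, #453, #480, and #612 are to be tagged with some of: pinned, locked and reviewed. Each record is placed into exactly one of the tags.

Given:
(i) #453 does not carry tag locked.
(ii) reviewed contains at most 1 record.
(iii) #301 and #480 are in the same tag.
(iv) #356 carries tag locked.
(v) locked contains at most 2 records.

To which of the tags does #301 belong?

From (i): #453 ∉ locked.
From (iv): #356 ∈ locked.
Suppose #301 ∉ pinned: no assignment then satisfies all the clues, so #301 ∈ pinned.

#301: pinned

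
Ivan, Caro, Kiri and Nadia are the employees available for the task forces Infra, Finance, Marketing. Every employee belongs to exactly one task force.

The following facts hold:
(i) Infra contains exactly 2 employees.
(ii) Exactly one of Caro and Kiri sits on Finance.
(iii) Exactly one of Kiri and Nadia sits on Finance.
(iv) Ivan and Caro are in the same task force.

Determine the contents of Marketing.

Marketing = {Nadia}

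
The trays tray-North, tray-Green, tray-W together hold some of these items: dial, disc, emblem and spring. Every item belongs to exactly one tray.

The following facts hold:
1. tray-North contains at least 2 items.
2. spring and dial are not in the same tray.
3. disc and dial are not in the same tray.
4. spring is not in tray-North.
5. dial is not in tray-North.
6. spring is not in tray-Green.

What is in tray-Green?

tray-Green = {dial}

From (4): spring ∉ tray-North.
From (5): dial ∉ tray-North.
From (6): spring ∉ tray-Green.
(1): only 2 candidates remain for tray-North, so all are in.
Only one tray left: spring ∈ tray-W.
(2): dial ∉ tray-W.
Only one tray left: dial ∈ tray-Green.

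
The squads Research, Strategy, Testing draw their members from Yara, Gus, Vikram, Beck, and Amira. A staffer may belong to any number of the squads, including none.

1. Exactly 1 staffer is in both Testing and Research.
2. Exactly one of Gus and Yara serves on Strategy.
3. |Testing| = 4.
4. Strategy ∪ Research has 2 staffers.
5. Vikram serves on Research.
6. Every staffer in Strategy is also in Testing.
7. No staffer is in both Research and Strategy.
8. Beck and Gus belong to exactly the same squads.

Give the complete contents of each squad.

Research = {Vikram}; Strategy = {Yara}; Testing = {Beck, Gus, Vikram, Yara}

From (5): Vikram ∈ Research.
(7) (disjoint): Vikram ∉ Strategy.
Suppose Yara ∈ Research: no assignment then satisfies all the clues, so Yara ∉ Research.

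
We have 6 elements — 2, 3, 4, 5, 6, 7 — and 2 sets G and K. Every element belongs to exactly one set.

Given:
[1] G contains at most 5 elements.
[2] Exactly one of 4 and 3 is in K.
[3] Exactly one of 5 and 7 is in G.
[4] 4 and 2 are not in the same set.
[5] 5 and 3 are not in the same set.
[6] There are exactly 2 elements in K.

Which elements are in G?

G = {2, 3, 6, 7}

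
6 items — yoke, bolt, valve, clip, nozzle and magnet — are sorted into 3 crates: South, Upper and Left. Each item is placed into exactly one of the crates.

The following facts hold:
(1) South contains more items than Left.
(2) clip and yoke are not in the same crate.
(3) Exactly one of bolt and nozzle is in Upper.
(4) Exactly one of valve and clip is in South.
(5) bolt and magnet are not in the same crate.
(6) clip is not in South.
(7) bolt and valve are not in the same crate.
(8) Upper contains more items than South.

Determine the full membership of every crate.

South = {valve, yoke}; Upper = {clip, magnet, nozzle}; Left = {bolt}

From (6): clip ∉ South.
(4) (exactly one): valve ∈ South.
(7): bolt ∉ South.
Suppose yoke ∉ South: no assignment then satisfies all the clues, so yoke ∈ South.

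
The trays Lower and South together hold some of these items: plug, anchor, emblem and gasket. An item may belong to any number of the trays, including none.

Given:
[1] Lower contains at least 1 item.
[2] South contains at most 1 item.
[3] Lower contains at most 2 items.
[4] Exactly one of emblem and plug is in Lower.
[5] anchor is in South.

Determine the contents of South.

South = {anchor}

From (5): anchor ∈ South.
(2): South already has 1, so the rest are out.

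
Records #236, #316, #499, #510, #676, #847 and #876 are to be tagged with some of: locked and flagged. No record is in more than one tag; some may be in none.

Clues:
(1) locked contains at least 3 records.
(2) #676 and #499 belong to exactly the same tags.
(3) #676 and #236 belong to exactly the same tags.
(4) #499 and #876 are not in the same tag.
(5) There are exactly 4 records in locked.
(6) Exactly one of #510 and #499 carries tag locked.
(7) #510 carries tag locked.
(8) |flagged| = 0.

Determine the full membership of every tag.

locked = {#316, #510, #847, #876}; flagged = {}

From (7): #510 ∈ locked.
(6) (exactly one): #499 ∉ locked.
(8): flagged already has 0, so the rest are out.
(2): #676 matches #499: #676 ∉ locked.
(3): #236 matches #676: #236 ∉ locked.
(5): only 4 candidates remain for locked, so all are in.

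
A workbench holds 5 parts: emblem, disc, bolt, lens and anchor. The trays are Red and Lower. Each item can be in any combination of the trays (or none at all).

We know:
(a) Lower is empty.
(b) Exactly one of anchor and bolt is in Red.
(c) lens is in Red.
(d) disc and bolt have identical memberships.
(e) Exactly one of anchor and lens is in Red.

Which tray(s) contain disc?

From (c): lens ∈ Red.
(a): Lower already has 0, so the rest are out.
(e) (exactly one): anchor ∉ Red.
(b) (exactly one): bolt ∈ Red.
(d): disc matches bolt: disc ∈ Red.

disc: Red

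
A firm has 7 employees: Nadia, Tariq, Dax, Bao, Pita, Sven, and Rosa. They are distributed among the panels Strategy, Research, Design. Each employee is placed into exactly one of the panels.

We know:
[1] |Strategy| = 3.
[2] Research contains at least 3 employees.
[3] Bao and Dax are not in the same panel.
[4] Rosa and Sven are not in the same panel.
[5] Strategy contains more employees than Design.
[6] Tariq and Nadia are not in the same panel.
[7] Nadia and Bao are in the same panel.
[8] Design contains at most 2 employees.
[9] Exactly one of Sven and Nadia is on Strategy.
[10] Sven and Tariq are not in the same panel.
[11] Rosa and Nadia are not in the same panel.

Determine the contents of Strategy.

Strategy = {Bao, Nadia, Pita}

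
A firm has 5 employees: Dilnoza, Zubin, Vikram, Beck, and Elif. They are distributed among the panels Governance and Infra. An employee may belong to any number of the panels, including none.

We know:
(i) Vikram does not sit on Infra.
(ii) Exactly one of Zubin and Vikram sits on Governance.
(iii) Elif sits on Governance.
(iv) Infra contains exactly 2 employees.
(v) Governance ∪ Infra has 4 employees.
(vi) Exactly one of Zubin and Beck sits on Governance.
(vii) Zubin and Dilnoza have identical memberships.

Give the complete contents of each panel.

Governance = {Dilnoza, Elif, Zubin}; Infra = {Beck, Elif}

From (i): Vikram ∉ Infra.
From (iii): Elif ∈ Governance.
Suppose Dilnoza ∉ Governance: no assignment then satisfies all the clues, so Dilnoza ∈ Governance.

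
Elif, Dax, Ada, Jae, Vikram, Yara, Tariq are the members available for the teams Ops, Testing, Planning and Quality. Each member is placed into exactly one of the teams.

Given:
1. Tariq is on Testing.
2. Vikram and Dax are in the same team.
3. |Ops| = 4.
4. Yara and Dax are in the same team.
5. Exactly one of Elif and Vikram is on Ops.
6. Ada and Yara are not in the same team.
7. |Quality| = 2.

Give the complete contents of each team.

Ops = {Dax, Jae, Vikram, Yara}; Testing = {Tariq}; Planning = {}; Quality = {Ada, Elif}

From (1): Tariq ∈ Testing.
Suppose Elif ∈ Ops: no assignment then satisfies all the clues, so Elif ∉ Ops.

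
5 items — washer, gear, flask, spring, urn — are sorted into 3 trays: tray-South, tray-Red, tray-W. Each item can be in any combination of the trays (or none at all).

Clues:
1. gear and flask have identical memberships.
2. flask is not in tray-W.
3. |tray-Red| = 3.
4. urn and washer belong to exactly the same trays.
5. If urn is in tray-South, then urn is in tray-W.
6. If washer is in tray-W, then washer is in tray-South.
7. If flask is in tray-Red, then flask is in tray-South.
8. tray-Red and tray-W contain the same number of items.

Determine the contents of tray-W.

tray-W = {spring, urn, washer}

From (2): flask ∉ tray-W.
(1): gear matches flask: gear ∉ tray-W.
Suppose washer ∉ tray-W: no assignment then satisfies all the clues, so washer ∈ tray-W.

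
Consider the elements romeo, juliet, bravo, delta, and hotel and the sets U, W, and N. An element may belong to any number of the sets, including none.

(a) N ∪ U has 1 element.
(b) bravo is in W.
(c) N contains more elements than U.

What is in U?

From (b): bravo ∈ W.
Suppose romeo ∈ U: no assignment then satisfies all the clues, so romeo ∉ U.

U = {}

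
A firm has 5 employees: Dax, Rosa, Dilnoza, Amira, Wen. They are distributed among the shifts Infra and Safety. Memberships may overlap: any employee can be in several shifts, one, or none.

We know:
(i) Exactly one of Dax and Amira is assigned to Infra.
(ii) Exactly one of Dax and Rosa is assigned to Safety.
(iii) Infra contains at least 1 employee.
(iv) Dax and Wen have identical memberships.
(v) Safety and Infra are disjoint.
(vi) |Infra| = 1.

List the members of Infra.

Infra = {Amira}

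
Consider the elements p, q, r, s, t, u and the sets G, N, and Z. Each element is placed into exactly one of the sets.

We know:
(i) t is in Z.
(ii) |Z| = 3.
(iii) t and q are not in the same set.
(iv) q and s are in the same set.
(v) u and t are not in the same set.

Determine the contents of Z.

From (i): t ∈ Z.
(iii): q ∉ Z.
(iv): s matches q: s ∉ Z.
(v): u ∉ Z.
(ii): only 3 candidates remain for Z, so all are in.

Z = {p, r, t}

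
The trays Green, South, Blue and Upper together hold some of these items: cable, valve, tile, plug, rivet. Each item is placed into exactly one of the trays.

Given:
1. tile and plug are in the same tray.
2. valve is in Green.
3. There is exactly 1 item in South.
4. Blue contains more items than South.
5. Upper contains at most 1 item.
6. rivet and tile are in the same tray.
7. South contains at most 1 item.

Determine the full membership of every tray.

Green = {valve}; South = {cable}; Blue = {plug, rivet, tile}; Upper = {}

From (2): valve ∈ Green.
Suppose cable ∈ Green: no assignment then satisfies all the clues, so cable ∉ Green.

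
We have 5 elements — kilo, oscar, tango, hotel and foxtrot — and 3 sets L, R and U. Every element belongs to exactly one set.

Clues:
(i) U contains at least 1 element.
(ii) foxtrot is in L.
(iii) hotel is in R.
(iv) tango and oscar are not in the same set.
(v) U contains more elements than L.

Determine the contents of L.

From (ii): foxtrot ∈ L.
From (iii): hotel ∈ R.
Suppose kilo ∈ L: no assignment then satisfies all the clues, so kilo ∉ L.

L = {foxtrot}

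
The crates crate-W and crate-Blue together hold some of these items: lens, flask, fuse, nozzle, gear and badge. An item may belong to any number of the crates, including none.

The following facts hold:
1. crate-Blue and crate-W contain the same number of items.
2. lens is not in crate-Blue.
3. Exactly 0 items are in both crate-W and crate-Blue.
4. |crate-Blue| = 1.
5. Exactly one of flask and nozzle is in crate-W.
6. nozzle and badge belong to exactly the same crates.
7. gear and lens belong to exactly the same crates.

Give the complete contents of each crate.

crate-W = {flask}; crate-Blue = {fuse}

From (2): lens ∉ crate-Blue.
(7): gear matches lens: gear ∉ crate-Blue.
Suppose lens ∈ crate-W: no assignment then satisfies all the clues, so lens ∉ crate-W.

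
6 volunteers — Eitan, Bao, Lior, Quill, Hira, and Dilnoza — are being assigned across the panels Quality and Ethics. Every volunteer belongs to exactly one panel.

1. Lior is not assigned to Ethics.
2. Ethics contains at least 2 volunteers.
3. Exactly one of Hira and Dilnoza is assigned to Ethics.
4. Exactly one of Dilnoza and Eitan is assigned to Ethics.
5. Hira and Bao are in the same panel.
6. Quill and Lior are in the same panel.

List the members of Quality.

Quality = {Dilnoza, Lior, Quill}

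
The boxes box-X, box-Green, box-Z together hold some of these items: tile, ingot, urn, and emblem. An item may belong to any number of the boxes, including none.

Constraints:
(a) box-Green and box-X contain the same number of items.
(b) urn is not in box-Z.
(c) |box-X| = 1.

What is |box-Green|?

1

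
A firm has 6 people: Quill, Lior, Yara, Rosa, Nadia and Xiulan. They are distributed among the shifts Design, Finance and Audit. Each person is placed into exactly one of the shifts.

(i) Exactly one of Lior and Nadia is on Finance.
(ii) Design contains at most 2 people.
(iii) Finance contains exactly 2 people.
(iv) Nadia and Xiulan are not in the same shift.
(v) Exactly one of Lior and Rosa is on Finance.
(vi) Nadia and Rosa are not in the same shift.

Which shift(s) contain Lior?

Lior: Finance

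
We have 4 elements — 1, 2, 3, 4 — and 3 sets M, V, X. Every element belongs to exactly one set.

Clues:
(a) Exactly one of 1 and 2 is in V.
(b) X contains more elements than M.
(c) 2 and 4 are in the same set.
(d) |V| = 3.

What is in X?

X = {1}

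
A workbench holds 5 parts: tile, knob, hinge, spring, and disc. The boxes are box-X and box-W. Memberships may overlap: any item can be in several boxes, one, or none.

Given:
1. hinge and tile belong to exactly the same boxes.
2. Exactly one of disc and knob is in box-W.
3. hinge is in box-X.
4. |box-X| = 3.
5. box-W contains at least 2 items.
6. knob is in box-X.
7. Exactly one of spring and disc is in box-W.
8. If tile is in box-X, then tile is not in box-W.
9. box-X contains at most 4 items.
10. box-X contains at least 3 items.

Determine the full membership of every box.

box-X = {hinge, knob, tile}; box-W = {knob, spring}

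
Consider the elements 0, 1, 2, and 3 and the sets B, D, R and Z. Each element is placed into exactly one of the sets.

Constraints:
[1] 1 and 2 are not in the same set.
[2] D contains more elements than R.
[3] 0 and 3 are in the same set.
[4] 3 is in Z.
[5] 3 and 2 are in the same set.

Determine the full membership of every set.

From (4): 3 ∈ Z.
(3): 0 matches 3: 0 ∉ B.
(3): 0 matches 3: 0 ∉ D.
(3): 0 matches 3: 0 ∉ R.
(3): 0 matches 3: 0 ∈ Z.
(5): 2 matches 3: 2 ∉ B.
(5): 2 matches 3: 2 ∉ D.
(5): 2 matches 3: 2 ∉ R.
(5): 2 matches 3: 2 ∈ Z.
(1): 1 ∉ Z.
Suppose 1 ∈ B: no assignment then satisfies all the clues, so 1 ∉ B.

B = {}; D = {1}; R = {}; Z = {0, 2, 3}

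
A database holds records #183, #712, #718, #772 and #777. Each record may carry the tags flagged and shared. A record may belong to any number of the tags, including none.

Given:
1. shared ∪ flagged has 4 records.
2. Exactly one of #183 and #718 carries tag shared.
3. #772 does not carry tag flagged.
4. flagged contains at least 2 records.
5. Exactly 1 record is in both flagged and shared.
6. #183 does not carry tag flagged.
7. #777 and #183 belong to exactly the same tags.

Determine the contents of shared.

shared = {#183, #712, #777}

From (3): #772 ∉ flagged.
From (6): #183 ∉ flagged.
(7): #777 matches #183: #777 ∉ flagged.
(4): only 2 candidates remain for flagged, so all are in.
Suppose #183 ∉ shared: no assignment then satisfies all the clues, so #183 ∈ shared.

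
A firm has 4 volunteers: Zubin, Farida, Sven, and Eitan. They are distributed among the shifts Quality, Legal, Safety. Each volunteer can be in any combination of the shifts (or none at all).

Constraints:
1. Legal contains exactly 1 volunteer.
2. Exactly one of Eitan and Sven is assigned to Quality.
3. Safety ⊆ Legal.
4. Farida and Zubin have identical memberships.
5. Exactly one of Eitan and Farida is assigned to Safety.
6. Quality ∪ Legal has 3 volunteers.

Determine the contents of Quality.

Quality = {Eitan, Farida, Zubin}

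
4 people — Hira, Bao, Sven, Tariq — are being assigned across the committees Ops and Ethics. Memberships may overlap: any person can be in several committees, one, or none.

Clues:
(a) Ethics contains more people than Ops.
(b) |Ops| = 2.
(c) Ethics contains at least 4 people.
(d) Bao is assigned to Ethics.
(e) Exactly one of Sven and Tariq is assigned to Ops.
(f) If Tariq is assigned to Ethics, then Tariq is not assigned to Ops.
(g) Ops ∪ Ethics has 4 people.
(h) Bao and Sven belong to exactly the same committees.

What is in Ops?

From (d): Bao ∈ Ethics.
(c): only 4 candidates remain for Ethics, so all are in.
(f): Tariq ∉ Ops.
(e) (exactly one): Sven ∈ Ops.
(h): Bao matches Sven: Bao ∈ Ops.
(b): Ops already has 2, so the rest are out.

Ops = {Bao, Sven}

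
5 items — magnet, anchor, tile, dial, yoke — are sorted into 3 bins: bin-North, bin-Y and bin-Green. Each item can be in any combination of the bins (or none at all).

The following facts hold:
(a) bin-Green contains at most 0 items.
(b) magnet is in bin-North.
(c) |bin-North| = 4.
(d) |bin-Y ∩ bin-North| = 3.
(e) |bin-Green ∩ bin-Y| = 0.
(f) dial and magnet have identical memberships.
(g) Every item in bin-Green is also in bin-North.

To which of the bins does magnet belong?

magnet: bin-North, bin-Y

From (b): magnet ∈ bin-North.
(a): bin-Green already has 0, so the rest are out.
(f): dial matches magnet: dial ∈ bin-North.
Suppose magnet ∉ bin-Y: no assignment then satisfies all the clues, so magnet ∈ bin-Y.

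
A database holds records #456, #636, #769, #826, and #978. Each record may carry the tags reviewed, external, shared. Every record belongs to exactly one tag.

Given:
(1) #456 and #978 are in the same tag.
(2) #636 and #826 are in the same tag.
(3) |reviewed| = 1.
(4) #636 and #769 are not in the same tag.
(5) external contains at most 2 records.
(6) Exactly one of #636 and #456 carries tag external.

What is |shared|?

2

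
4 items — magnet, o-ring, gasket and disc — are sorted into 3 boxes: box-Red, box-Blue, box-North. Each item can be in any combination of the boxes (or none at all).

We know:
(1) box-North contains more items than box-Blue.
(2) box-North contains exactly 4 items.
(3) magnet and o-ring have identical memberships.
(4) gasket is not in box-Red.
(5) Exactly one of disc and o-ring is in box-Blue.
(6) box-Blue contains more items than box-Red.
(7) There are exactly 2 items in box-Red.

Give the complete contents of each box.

box-Red = {magnet, o-ring}; box-Blue = {gasket, magnet, o-ring}; box-North = {disc, gasket, magnet, o-ring}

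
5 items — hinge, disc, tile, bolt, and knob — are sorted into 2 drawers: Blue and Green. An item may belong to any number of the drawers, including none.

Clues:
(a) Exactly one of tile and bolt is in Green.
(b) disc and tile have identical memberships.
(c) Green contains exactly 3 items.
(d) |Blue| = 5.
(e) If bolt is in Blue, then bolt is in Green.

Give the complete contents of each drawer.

Blue = {bolt, disc, hinge, knob, tile}; Green = {bolt, hinge, knob}

(d): only 5 candidates remain for Blue, so all are in.
(e): bolt ∈ Green.
(a) (exactly one): tile ∉ Green.
(b): disc matches tile: disc ∉ Green.
(c): only 3 candidates remain for Green, so all are in.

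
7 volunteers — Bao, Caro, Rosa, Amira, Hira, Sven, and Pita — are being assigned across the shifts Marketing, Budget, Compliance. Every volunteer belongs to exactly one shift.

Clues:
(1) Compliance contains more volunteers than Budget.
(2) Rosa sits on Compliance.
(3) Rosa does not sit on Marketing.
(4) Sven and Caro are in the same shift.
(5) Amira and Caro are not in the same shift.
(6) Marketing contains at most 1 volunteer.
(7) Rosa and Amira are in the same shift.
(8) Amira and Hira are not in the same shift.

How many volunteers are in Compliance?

From (2): Rosa ∈ Compliance.
(7): Amira matches Rosa: Amira ∉ Marketing.
(7): Amira matches Rosa: Amira ∉ Budget.
(7): Amira matches Rosa: Amira ∈ Compliance.
(8): Hira ∉ Compliance.
(5): Caro ∉ Compliance.
(4): Sven matches Caro: Sven ∉ Compliance.
Suppose Bao ∈ Marketing: no assignment then satisfies all the clues, so Bao ∉ Marketing.

4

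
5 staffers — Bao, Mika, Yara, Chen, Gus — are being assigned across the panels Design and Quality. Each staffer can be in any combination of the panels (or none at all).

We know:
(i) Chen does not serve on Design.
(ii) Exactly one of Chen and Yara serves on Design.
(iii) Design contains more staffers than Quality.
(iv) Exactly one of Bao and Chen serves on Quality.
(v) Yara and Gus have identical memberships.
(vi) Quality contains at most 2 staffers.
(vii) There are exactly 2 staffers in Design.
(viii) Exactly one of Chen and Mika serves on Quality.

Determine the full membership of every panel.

Design = {Gus, Yara}; Quality = {Chen}

From (i): Chen ∉ Design.
(ii) (exactly one): Yara ∈ Design.
(v): Gus matches Yara: Gus ∈ Design.
(vii): Design already has 2, so the rest are out.
Suppose Bao ∈ Quality: no assignment then satisfies all the clues, so Bao ∉ Quality.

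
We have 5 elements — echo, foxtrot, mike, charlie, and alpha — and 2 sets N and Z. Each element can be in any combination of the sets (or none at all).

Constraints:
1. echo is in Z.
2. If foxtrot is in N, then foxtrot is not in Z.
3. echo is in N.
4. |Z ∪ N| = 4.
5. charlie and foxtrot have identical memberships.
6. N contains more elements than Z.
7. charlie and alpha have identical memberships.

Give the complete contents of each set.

From (1): echo ∈ Z.
From (3): echo ∈ N.
Suppose foxtrot ∉ N: no assignment then satisfies all the clues, so foxtrot ∈ N.

N = {alpha, charlie, echo, foxtrot}; Z = {echo}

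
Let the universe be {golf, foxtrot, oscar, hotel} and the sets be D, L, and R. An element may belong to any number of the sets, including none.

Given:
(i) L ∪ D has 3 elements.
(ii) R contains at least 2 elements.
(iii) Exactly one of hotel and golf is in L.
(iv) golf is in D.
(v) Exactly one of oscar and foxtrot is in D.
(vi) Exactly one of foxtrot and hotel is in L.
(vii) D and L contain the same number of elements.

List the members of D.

D = {golf, oscar}

From (iv): golf ∈ D.
Suppose foxtrot ∈ D: no assignment then satisfies all the clues, so foxtrot ∉ D.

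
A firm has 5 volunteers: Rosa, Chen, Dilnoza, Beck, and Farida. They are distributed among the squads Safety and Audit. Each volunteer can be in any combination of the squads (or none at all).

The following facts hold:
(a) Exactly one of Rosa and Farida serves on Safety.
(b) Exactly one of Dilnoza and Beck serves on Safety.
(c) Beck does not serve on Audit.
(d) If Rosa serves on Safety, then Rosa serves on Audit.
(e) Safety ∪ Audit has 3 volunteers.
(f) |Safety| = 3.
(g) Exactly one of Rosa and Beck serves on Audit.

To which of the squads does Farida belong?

Farida: none

From (c): Beck ∉ Audit.
(g) (exactly one): Rosa ∈ Audit.
Suppose Farida ∈ Safety: no assignment then satisfies all the clues, so Farida ∉ Safety.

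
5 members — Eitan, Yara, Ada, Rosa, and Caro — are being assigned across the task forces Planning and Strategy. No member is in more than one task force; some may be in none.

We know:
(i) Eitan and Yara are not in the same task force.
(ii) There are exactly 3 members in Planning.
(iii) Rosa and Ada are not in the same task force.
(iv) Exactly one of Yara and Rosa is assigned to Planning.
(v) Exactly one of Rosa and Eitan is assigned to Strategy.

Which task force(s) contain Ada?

Ada: Planning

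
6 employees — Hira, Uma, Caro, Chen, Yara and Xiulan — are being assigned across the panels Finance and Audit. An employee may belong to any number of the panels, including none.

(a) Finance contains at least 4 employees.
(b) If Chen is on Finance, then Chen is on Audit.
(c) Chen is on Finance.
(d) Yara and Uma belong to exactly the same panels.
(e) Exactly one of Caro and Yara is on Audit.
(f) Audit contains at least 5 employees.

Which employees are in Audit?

From (c): Chen ∈ Finance.
(b): Chen ∈ Audit.
Suppose Hira ∉ Audit: no assignment then satisfies all the clues, so Hira ∈ Audit.

Audit = {Chen, Hira, Uma, Xiulan, Yara}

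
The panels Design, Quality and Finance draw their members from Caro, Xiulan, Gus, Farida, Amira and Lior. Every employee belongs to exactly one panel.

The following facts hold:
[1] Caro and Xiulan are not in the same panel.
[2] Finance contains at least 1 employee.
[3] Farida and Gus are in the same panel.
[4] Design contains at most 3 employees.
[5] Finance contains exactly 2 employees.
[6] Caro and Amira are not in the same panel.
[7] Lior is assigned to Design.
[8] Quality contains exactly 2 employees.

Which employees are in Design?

Design = {Caro, Lior}

From (7): Lior ∈ Design.
Suppose Caro ∉ Design: no assignment then satisfies all the clues, so Caro ∈ Design.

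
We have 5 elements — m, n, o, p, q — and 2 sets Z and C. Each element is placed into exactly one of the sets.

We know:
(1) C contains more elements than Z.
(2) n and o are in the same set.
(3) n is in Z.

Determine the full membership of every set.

Z = {n, o}; C = {m, p, q}

From (3): n ∈ Z.
(2): o matches n: o ∈ Z.
Suppose m ∈ Z: no assignment then satisfies all the clues, so m ∉ Z.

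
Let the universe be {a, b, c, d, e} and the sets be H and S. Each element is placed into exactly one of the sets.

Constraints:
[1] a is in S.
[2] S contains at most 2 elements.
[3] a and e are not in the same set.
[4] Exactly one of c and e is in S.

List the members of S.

From (1): a ∈ S.
(3): e ∉ S.
(4) (exactly one): c ∈ S.
Only one set left: e ∈ H.
(2): S already has 2, so the rest are out.
Only one set left: b ∈ H.
Only one set left: d ∈ H.

S = {a, c}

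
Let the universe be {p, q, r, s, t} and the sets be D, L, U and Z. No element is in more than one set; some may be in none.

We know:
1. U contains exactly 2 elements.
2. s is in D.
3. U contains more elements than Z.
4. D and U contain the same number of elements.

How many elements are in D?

2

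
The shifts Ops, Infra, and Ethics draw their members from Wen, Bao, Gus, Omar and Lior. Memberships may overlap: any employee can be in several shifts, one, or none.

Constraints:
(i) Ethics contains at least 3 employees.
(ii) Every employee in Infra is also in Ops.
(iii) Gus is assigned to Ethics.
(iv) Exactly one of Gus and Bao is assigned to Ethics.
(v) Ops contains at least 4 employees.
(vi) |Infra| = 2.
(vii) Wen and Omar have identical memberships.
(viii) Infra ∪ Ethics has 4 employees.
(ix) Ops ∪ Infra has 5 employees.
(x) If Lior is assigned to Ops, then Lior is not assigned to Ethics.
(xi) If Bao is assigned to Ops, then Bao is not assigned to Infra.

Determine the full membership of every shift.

Ops = {Bao, Gus, Lior, Omar, Wen}; Infra = {Gus, Lior}; Ethics = {Gus, Omar, Wen}

From (iii): Gus ∈ Ethics.
(iv) (exactly one): Bao ∉ Ethics.
Suppose Wen ∉ Ops: no assignment then satisfies all the clues, so Wen ∈ Ops.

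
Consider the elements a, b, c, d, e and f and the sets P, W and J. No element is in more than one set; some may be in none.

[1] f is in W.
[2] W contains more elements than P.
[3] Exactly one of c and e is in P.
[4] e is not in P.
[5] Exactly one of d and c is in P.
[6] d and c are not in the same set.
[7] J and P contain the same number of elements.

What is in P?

P = {c}

From (1): f ∈ W.
From (4): e ∉ P.
(3) (exactly one): c ∈ P.
(5) (exactly one): d ∉ P.
Suppose a ∈ P: no assignment then satisfies all the clues, so a ∉ P.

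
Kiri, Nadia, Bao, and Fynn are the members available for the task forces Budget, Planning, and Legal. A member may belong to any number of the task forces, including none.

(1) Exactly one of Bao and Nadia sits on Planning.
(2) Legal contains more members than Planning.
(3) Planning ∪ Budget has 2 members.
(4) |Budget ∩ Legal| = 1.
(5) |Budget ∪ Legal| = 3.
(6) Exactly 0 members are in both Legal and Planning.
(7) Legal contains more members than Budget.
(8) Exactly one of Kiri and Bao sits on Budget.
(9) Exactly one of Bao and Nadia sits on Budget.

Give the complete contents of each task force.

Budget = {Bao}; Planning = {Nadia}; Legal = {Bao, Fynn, Kiri}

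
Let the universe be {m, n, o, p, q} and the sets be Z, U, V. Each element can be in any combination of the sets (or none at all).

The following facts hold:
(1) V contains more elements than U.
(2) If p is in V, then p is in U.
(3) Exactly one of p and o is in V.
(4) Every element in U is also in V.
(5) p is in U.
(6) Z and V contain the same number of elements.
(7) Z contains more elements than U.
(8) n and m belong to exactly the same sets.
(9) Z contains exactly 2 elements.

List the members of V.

V = {p, q}

From (5): p ∈ U.
(4) with p ∈ U: p ∈ V.
(3) (exactly one): o ∉ V.
(4) contrapositive: o ∉ U.
Suppose m ∈ V: no assignment then satisfies all the clues, so m ∉ V.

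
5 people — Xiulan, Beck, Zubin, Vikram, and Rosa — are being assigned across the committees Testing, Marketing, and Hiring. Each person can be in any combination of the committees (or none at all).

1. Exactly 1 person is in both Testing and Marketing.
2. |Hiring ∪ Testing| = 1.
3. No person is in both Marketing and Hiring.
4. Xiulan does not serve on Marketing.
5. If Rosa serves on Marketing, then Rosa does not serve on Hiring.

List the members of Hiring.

Hiring = {}

From (4): Xiulan ∉ Marketing.
Suppose Xiulan ∈ Hiring: no assignment then satisfies all the clues, so Xiulan ∉ Hiring.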